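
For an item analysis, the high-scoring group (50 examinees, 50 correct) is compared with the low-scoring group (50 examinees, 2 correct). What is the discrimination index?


p_upper = 50/50 = 1.0
p_lower = 2/50 = 0.04
D = 1.0 - 0.04 = 0.96

0.96


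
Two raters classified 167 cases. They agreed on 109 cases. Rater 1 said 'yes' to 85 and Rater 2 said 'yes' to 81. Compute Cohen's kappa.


P_o = 109/167 = 0.652695
P_e = (85*81 + 82*86) / 27889 = 0.499731
kappa = (P_o - P_e) / (1 - P_e)
kappa = (0.652695 - 0.499731) / (1 - 0.499731)
kappa = 0.3058

0.3058


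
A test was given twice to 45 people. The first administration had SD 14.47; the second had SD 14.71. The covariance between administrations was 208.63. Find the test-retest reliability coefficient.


r = cov(X,Y) / (SD_X * SD_Y)
r = 208.63 / (14.47 * 14.71)
r = 208.63 / 212.8537
r = 0.9802

0.9802


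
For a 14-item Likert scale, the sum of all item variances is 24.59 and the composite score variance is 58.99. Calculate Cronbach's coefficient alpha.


alpha = (k/(k-1)) * (1 - sum(si^2)/s_total^2)
= (14/13) * (1 - 24.59/58.99)
alpha = 0.628

0.628


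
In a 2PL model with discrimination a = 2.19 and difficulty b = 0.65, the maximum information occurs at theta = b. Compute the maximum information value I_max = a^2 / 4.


For 2PL, max info at theta = b = 0.65
I_max = a^2 / 4 = 2.19^2 / 4
= 4.7961 / 4
I_max = 1.199

1.199


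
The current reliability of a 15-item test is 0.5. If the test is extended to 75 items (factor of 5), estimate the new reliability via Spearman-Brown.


r_new = (n * rxx) / (1 + (n-1) * rxx)
r_new = (5 * 0.5) / (1 + 4 * 0.5)
r_new = 2.5 / 3.0
r_new = 0.8333

0.8333


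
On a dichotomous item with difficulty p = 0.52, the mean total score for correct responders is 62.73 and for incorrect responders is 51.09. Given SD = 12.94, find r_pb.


q = 1 - p = 0.48
rpb = ((M1 - M0) / SD) * sqrt(p * q)
rpb = ((62.73 - 51.09) / 12.94) * sqrt(0.52 * 0.48)
rpb = 0.4494

0.4494


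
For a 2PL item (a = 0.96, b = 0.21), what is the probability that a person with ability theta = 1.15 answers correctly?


a*(theta - b) = 0.96 * (1.15 - 0.21) = 0.9024
exp(-0.9024) = 0.4056
P = 1 / (1 + 0.4056)
P = 0.7114

0.7114


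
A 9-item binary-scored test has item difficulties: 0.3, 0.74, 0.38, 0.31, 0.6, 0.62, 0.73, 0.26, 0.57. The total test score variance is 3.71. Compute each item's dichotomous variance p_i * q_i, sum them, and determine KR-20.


For each item, compute p_i * q_i:
  Item 1: 0.3 * 0.7 = 0.21
  Item 2: 0.74 * 0.26 = 0.1924
  Item 3: 0.38 * 0.62 = 0.2356
  Item 4: 0.31 * 0.69 = 0.2139
  Item 5: 0.6 * 0.4 = 0.24
  Item 6: 0.62 * 0.38 = 0.2356
  Item 7: 0.73 * 0.27 = 0.1971
  Item 8: 0.26 * 0.74 = 0.1924
  Item 9: 0.57 * 0.43 = 0.2451
Sum(p_i * q_i) = 0.21 + 0.1924 + 0.2356 + 0.2139 + 0.24 + 0.2356 + 0.1971 + 0.1924 + 0.2451 = 1.9621
KR-20 = (k/(k-1)) * (1 - Sum(p_i*q_i) / Var_total)
= (9/8) * (1 - 1.9621/3.71)
= 1.125 * 0.4711
KR-20 = 0.53

0.53


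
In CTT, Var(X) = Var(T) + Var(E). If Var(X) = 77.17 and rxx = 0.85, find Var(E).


var_true = rxx * var_obs = 0.85 * 77.17 = 65.5945
var_error = var_obs - var_true
var_error = 77.17 - 65.5945
var_error = 11.5755

11.5755


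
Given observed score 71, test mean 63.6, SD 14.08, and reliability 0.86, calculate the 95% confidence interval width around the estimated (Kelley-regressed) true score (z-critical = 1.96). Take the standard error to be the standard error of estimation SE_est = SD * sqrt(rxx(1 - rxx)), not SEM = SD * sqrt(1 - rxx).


True score estimate = 0.86*71 + 0.14*63.6 = 69.964
SE_est = SD * sqrt(rxx * (1 - rxx)) = 14.08 * sqrt(0.86 * 0.14) = 14.08 * sqrt(0.1204) = 4.885577
CI = T_est +/- z * SE_est, so width = 2 * z * SE_est = 2 * 1.96 * 4.885577
Width = 19.1515

19.1515


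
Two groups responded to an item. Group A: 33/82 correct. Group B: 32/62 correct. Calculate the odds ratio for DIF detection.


Odds_A = 33/49 = 0.6735
Odds_B = 32/30 = 1.0667
OR = Odds_A / Odds_B = 0.6735 / 1.0667
Exactly, OR = (33 * 30) / (49 * 32) = 990 / 1568
OR = 0.6314

0.6314


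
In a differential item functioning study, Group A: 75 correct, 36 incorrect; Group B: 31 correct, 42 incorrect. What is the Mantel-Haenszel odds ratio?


Odds_A = 75/36 = 2.0833
Odds_B = 31/42 = 0.7381
OR = Odds_A / Odds_B = 2.0833 / 0.7381
Exactly, OR = (75 * 42) / (36 * 31) = 3150 / 1116
OR = 2.8226

2.8226


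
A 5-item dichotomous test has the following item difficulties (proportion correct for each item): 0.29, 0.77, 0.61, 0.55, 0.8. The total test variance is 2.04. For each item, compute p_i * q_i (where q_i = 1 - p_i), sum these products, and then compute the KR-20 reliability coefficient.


For each item, compute p_i * q_i:
  Item 1: 0.29 * 0.71 = 0.2059
  Item 2: 0.77 * 0.23 = 0.1771
  Item 3: 0.61 * 0.39 = 0.2379
  Item 4: 0.55 * 0.45 = 0.2475
  Item 5: 0.8 * 0.2 = 0.16
Sum(p_i * q_i) = 0.2059 + 0.1771 + 0.2379 + 0.2475 + 0.16 = 1.0284
KR-20 = (k/(k-1)) * (1 - Sum(p_i*q_i) / Var_total)
= (5/4) * (1 - 1.0284/2.04)
= 1.25 * 0.4959
KR-20 = 0.6199

0.6199


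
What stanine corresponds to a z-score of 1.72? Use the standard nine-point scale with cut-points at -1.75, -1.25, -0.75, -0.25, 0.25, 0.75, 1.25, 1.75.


Stanine boundaries: [-1.75, -1.25, -0.75, -0.25, 0.25, 0.75, 1.25, 1.75]
z = 1.72
Check each boundary:
  z >= -1.75 -> could be stanine 2
  z >= -1.25 -> could be stanine 3
  z >= -0.75 -> could be stanine 4
  z >= -0.25 -> could be stanine 5
  z >= 0.25 -> could be stanine 6
  z >= 0.75 -> could be stanine 7
  z >= 1.25 -> could be stanine 8
  z < 1.75
Highest qualifying boundary gives stanine = 8

8


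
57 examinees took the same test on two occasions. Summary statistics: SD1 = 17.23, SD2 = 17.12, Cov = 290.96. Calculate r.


r = cov(X,Y) / (SD_X * SD_Y)
r = 290.96 / (17.23 * 17.12)
r = 290.96 / 294.9776
r = 0.9864

0.9864


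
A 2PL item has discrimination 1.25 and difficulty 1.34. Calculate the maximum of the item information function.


For 2PL, max info at theta = b = 1.34
I_max = a^2 / 4 = 1.25^2 / 4
= 1.5625 / 4
I_max = 0.3906

0.3906


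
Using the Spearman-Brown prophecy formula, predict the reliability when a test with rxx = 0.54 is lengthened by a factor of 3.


r_new = (n * rxx) / (1 + (n-1) * rxx)
r_new = (3 * 0.54) / (1 + 2 * 0.54)
r_new = 1.62 / 2.08
r_new = 0.7788

0.7788


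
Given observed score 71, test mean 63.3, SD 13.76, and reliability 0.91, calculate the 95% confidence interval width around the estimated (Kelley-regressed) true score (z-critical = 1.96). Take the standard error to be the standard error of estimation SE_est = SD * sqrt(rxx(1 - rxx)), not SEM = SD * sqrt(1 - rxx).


True score estimate = 0.91*71 + 0.09*63.3 = 70.307
SE_est = SD * sqrt(rxx * (1 - rxx)) = 13.76 * sqrt(0.91 * 0.09) = 13.76 * sqrt(0.0819) = 3.937861
CI = T_est +/- z * SE_est, so width = 2 * z * SE_est = 2 * 1.96 * 3.937861
Width = 15.4364

15.4364


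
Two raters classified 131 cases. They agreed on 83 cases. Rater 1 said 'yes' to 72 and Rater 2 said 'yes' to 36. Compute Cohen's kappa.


P_o = 83/131 = 0.633588
P_e = (72*36 + 59*95) / 17161 = 0.477653
kappa = (P_o - P_e) / (1 - P_e)
kappa = (0.633588 - 0.477653) / (1 - 0.477653)
kappa = 0.2985

0.2985


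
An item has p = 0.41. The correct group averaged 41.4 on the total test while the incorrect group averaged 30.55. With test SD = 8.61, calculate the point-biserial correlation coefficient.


q = 1 - p = 0.59
rpb = ((M1 - M0) / SD) * sqrt(p * q)
rpb = ((41.4 - 30.55) / 8.61) * sqrt(0.41 * 0.59)
rpb = 0.6198

0.6198


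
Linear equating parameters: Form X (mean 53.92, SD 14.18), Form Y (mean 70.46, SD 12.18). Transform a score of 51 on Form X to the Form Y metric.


slope = SD_Y / SD_X = 12.18 / 14.18 ~ 0.859
intercept = mean_Y - slope * mean_X = 70.46 - (12.18 / 14.18) * 53.92 ~ 24.1451
Y = slope * X + intercept. To avoid rounding drift from the rounded slope/intercept, evaluate the equivalent form Y = mean_Y + SD_Y * (X - mean_X) / SD_X at full precision:
Y = 70.46 + 12.18 * (51 - 53.92) / 14.18
Y = 70.46 - 12.18 * 2.92 / 14.18
Y = 70.46 - 35.5656 / 14.18
Y = 70.46 - 2.5082
Y = 67.9518

67.9518


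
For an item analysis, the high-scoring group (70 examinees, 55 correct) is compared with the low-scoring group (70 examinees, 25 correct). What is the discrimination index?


p_upper = 55/70 = 0.7857
p_lower = 25/70 = 0.3571
D = 0.7857 - 0.3571 = 0.4286

0.4286


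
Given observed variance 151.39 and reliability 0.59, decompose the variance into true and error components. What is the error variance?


var_true = rxx * var_obs = 0.59 * 151.39 = 89.3201
var_error = var_obs - var_true
var_error = 151.39 - 89.3201
var_error = 62.0699

62.0699


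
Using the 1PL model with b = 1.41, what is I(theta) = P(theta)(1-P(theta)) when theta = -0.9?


P = 1/(1+exp(-(-0.9-1.41))) = 0.0903
I = P*(1-P) = 0.0903 * 0.9097
I = 0.0821

0.0821


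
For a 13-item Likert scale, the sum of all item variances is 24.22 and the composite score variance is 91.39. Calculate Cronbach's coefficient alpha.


alpha = (k/(k-1)) * (1 - sum(si^2)/s_total^2)
= (13/12) * (1 - 24.22/91.39)
alpha = 0.7962

0.7962


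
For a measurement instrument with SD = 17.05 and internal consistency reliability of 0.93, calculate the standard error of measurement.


SEM = SD * sqrt(1 - rxx)
SEM = 17.05 * sqrt(1 - 0.93)
SEM = 17.05 * sqrt(0.07) = 17.05 * 0.264575
SEM = 4.511

4.511


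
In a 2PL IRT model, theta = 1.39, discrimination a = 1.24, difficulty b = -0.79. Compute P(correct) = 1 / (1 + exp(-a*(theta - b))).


a*(theta - b) = 1.24 * (1.39 - -0.79) = 2.7032
exp(-2.7032) = 0.067
P = 1 / (1 + 0.067)
P = 0.9372

0.9372


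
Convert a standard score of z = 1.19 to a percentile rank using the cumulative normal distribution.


CDF(z) = 0.5 * (1 + erf(z/sqrt(2)))
erf(0.8415) = 0.766
CDF = 0.883
Percentile rank = 0.883 * 100 = 88.3

88.3


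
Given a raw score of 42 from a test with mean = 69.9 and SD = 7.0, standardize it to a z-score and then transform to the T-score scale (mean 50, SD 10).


z = (X - mean) / SD = (42 - 69.9) / 7.0
z = -27.9 / 7.0
z = -3.9857
T-score = T = 50 + 10z
Carry z at full precision (z = -27.9 / 7.0) into the conversion:
T-score = 50 + 10 * (-27.9 / 7.0) = 50 + -279 / 7.0
T-score = 50 + -39.8571
T-score = 10.1429

10.1429


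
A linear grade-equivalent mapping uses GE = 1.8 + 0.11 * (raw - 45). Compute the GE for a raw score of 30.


raw - median = 30 - 45 = -15
slope * diff = 0.11 * -15 = -1.65
GE = 1.8 + -1.65
GE = 0.15

0.15


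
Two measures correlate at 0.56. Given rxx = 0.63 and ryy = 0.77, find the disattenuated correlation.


r_corrected = rxy / sqrt(rxx * ryy)
= 0.56 / sqrt(0.63 * 0.77)
= 0.56 / sqrt(0.4851)
= 0.56 / 0.696491
r_corrected = 0.804

0.804


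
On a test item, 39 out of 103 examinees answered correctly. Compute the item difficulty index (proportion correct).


Item difficulty p = number correct / total examinees
p = 39 / 103
p = 0.3786

0.3786


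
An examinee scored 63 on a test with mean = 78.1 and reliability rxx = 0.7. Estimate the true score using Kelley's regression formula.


T_est = rxx * X + (1 - rxx) * mean
T_est = 0.7 * 63 + 0.3 * 78.1
T_est = 44.1 + 23.43
T_est = 67.53

67.53


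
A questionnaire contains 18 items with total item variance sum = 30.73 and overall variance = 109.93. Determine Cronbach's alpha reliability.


alpha = (k/(k-1)) * (1 - sum(si^2)/s_total^2)
= (18/17) * (1 - 30.73/109.93)
alpha = 0.7628

0.7628


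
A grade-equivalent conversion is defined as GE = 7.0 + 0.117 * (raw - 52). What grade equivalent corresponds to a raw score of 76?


raw - median = 76 - 52 = 24
slope * diff = 0.117 * 24 = 2.808
GE = 7.0 + 2.808
GE = 9.808

9.808


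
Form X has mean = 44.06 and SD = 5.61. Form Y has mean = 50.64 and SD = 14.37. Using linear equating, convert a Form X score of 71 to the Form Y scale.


slope = SD_Y / SD_X = 14.37 / 5.61 ~ 2.5615
intercept = mean_Y - slope * mean_X = 50.64 - (14.37 / 5.61) * 44.06 ~ -62.2196
Y = slope * X + intercept. To avoid rounding drift from the rounded slope/intercept, evaluate the equivalent form Y = mean_Y + SD_Y * (X - mean_X) / SD_X at full precision:
Y = 50.64 + 14.37 * (71 - 44.06) / 5.61
Y = 50.64 + 14.37 * 26.94 / 5.61
Y = 50.64 + 387.1278 / 5.61
Y = 50.64 + 69.0067
Y = 119.6467

119.6467


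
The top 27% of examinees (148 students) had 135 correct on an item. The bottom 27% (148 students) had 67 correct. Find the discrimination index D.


p_upper = 135/148 = 0.9122
p_lower = 67/148 = 0.4527
D = 0.9122 - 0.4527 = 0.4595

0.4595


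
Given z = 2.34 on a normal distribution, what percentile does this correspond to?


CDF(z) = 0.5 * (1 + erf(z/sqrt(2)))
erf(1.6546) = 0.9807
CDF = 0.9904
Percentile rank = 0.9904 * 100 = 99.04

99.04


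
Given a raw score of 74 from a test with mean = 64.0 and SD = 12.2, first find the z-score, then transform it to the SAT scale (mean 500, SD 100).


z = (X - mean) / SD = (74 - 64.0) / 12.2
z = 10.0 / 12.2
z = 0.8197
SAT-scale = SAT = 500 + 100z
Carry z at full precision (z = 10.0 / 12.2) into the conversion:
SAT-scale = 500 + 100 * (10.0 / 12.2) = 500 + 1000 / 12.2
SAT-scale = 500 + 81.9672
SAT-scale = 581.9672

581.9672


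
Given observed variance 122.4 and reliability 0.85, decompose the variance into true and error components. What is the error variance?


var_true = rxx * var_obs = 0.85 * 122.4 = 104.04
var_error = var_obs - var_true
var_error = 122.4 - 104.04
var_error = 18.36

18.36


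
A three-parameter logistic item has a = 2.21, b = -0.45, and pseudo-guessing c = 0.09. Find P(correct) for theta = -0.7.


logit = 2.21*(-0.7 - -0.45) = -0.5525
P* = 1/(1 + exp(--0.5525)) = 0.3653
P = 0.09 + (1 - 0.09) * 0.3653
P = 0.4224

0.4224


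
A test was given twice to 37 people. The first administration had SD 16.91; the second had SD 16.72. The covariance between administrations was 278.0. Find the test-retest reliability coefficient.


r = cov(X,Y) / (SD_X * SD_Y)
r = 278.0 / (16.91 * 16.72)
r = 278.0 / 282.7352
r = 0.9833

0.9833


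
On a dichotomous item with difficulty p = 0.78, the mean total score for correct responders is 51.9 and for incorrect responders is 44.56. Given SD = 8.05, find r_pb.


q = 1 - p = 0.22
rpb = ((M1 - M0) / SD) * sqrt(p * q)
rpb = ((51.9 - 44.56) / 8.05) * sqrt(0.78 * 0.22)
rpb = 0.3777

0.3777


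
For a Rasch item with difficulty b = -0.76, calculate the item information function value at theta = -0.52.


P = 1/(1+exp(-(-0.52--0.76))) = 0.5597
I = P*(1-P) = 0.5597 * 0.4403
I = 0.2464

0.2464


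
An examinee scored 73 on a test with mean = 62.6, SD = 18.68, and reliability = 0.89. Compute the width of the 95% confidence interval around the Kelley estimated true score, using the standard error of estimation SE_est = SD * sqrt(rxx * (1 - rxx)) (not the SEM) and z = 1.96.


True score estimate = 0.89*73 + 0.11*62.6 = 71.856
SE_est = SD * sqrt(rxx * (1 - rxx)) = 18.68 * sqrt(0.89 * 0.11) = 18.68 * sqrt(0.0979) = 5.844781
CI = T_est +/- z * SE_est, so width = 2 * z * SE_est = 2 * 1.96 * 5.844781
Width = 22.9115

22.9115


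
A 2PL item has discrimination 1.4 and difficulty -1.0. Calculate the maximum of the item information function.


For 2PL, max info at theta = b = -1.0
I_max = a^2 / 4 = 1.4^2 / 4
= 1.96 / 4
I_max = 0.49

0.49


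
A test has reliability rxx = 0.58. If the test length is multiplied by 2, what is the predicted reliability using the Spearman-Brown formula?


r_new = (n * rxx) / (1 + (n-1) * rxx)
r_new = (2 * 0.58) / (1 + 1 * 0.58)
r_new = 1.16 / 1.58
r_new = 0.7342

0.7342


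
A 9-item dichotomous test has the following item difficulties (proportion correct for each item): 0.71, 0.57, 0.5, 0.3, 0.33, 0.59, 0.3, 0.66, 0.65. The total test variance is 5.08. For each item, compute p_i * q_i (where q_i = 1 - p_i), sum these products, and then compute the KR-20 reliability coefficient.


For each item, compute p_i * q_i:
  Item 1: 0.71 * 0.29 = 0.2059
  Item 2: 0.57 * 0.43 = 0.2451
  Item 3: 0.5 * 0.5 = 0.25
  Item 4: 0.3 * 0.7 = 0.21
  Item 5: 0.33 * 0.67 = 0.2211
  Item 6: 0.59 * 0.41 = 0.2419
  Item 7: 0.3 * 0.7 = 0.21
  Item 8: 0.66 * 0.34 = 0.2244
  Item 9: 0.65 * 0.35 = 0.2275
Sum(p_i * q_i) = 0.2059 + 0.2451 + 0.25 + 0.21 + 0.2211 + 0.2419 + 0.21 + 0.2244 + 0.2275 = 2.0359
KR-20 = (k/(k-1)) * (1 - Sum(p_i*q_i) / Var_total)
= (9/8) * (1 - 2.0359/5.08)
= 1.125 * 0.5992
KR-20 = 0.6741

0.6741


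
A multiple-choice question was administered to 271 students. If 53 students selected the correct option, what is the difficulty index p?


Item difficulty p = number correct / total examinees
p = 53 / 271
p = 0.1956

0.1956


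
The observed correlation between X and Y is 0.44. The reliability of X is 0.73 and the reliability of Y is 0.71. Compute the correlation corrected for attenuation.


r_corrected = rxy / sqrt(rxx * ryy)
= 0.44 / sqrt(0.73 * 0.71)
= 0.44 / sqrt(0.5183)
= 0.44 / 0.719931
r_corrected = 0.6112

0.6112


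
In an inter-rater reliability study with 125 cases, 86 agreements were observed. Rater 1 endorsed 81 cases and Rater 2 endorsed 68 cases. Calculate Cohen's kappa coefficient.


P_o = 86/125 = 0.688
P_e = (81*68 + 44*57) / 15625 = 0.513024
kappa = (P_o - P_e) / (1 - P_e)
kappa = (0.688 - 0.513024) / (1 - 0.513024)
kappa = 0.3593

0.3593


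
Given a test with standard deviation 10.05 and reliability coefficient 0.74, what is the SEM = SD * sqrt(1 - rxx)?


SEM = SD * sqrt(1 - rxx)
SEM = 10.05 * sqrt(1 - 0.74)
SEM = 10.05 * sqrt(0.26) = 10.05 * 0.509902
SEM = 5.1245

5.1245


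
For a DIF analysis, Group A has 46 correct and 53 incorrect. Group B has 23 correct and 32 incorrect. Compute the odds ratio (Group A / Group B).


Odds_A = 46/53 = 0.8679
Odds_B = 23/32 = 0.7188
OR = Odds_A / Odds_B = 0.8679 / 0.7188
Exactly, OR = (46 * 32) / (53 * 23) = 1472 / 1219
OR = 1.2075

1.2075


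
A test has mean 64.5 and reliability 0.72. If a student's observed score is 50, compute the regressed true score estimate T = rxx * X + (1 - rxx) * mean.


T_est = rxx * X + (1 - rxx) * mean
T_est = 0.72 * 50 + 0.28 * 64.5
T_est = 36.0 + 18.06
T_est = 54.06

54.06


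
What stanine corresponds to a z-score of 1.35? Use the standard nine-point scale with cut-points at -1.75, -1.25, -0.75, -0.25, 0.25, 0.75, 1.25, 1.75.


Stanine boundaries: [-1.75, -1.25, -0.75, -0.25, 0.25, 0.75, 1.25, 1.75]
z = 1.35
Check each boundary:
  z >= -1.75 -> could be stanine 2
  z >= -1.25 -> could be stanine 3
  z >= -0.75 -> could be stanine 4
  z >= -0.25 -> could be stanine 5
  z >= 0.25 -> could be stanine 6
  z >= 0.75 -> could be stanine 7
  z >= 1.25 -> could be stanine 8
  z < 1.75
Highest qualifying boundary gives stanine = 8

8


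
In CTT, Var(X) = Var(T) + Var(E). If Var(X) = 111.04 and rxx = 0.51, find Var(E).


var_true = rxx * var_obs = 0.51 * 111.04 = 56.6304
var_error = var_obs - var_true
var_error = 111.04 - 56.6304
var_error = 54.4096

54.4096


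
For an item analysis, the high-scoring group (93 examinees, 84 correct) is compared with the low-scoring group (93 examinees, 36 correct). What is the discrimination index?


p_upper = 84/93 = 0.9032
p_lower = 36/93 = 0.3871
D = 0.9032 - 0.3871 = 0.5161

0.5161


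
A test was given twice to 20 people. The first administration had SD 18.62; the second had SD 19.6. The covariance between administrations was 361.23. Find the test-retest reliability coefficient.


r = cov(X,Y) / (SD_X * SD_Y)
r = 361.23 / (18.62 * 19.6)
r = 361.23 / 364.952
r = 0.9898

0.9898


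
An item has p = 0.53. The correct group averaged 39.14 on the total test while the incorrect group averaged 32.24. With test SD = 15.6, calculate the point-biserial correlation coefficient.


q = 1 - p = 0.47
rpb = ((M1 - M0) / SD) * sqrt(p * q)
rpb = ((39.14 - 32.24) / 15.6) * sqrt(0.53 * 0.47)
rpb = 0.2208

0.2208


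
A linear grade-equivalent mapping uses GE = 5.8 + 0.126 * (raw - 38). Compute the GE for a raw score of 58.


raw - median = 58 - 38 = 20
slope * diff = 0.126 * 20 = 2.52
GE = 5.8 + 2.52
GE = 8.32

8.32


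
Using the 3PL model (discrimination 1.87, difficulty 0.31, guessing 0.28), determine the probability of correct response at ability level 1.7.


logit = 1.87*(1.7 - 0.31) = 2.5993
P* = 1/(1 + exp(-2.5993)) = 0.9308
P = 0.28 + (1 - 0.28) * 0.9308
P = 0.9502

0.9502


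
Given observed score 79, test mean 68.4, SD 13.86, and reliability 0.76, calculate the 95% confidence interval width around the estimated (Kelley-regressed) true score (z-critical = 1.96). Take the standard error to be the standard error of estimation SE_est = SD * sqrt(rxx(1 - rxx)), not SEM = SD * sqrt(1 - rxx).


True score estimate = 0.76*79 + 0.24*68.4 = 76.456
SE_est = SD * sqrt(rxx * (1 - rxx)) = 13.86 * sqrt(0.76 * 0.24) = 13.86 * sqrt(0.1824) = 5.919372
CI = T_est +/- z * SE_est, so width = 2 * z * SE_est = 2 * 1.96 * 5.919372
Width = 23.2039

23.2039


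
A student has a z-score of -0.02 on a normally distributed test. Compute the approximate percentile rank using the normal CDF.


CDF(z) = 0.5 * (1 + erf(z/sqrt(2)))
erf(-0.0141) = -0.016
CDF = 0.492
Percentile rank = 0.492 * 100 = 49.2

49.2


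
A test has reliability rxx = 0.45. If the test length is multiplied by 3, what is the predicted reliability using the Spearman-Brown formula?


r_new = (n * rxx) / (1 + (n-1) * rxx)
r_new = (3 * 0.45) / (1 + 2 * 0.45)
r_new = 1.35 / 1.9
r_new = 0.7105

0.7105


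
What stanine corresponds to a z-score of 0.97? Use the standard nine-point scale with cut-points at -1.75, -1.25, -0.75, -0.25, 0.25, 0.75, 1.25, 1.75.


Stanine boundaries: [-1.75, -1.25, -0.75, -0.25, 0.25, 0.75, 1.25, 1.75]
z = 0.97
Check each boundary:
  z >= -1.75 -> could be stanine 2
  z >= -1.25 -> could be stanine 3
  z >= -0.75 -> could be stanine 4
  z >= -0.25 -> could be stanine 5
  z >= 0.25 -> could be stanine 6
  z >= 0.75 -> could be stanine 7
  z < 1.25
  z < 1.75
Highest qualifying boundary gives stanine = 7

7


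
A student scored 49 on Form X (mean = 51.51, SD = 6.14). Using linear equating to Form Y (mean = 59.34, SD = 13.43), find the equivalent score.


slope = SD_Y / SD_X = 13.43 / 6.14 ~ 2.1873
intercept = mean_Y - slope * mean_X = 59.34 - (13.43 / 6.14) * 51.51 ~ -53.3276
Y = slope * X + intercept. To avoid rounding drift from the rounded slope/intercept, evaluate the equivalent form Y = mean_Y + SD_Y * (X - mean_X) / SD_X at full precision:
Y = 59.34 + 13.43 * (49 - 51.51) / 6.14
Y = 59.34 - 13.43 * 2.51 / 6.14
Y = 59.34 - 33.7093 / 6.14
Y = 59.34 - 5.4901
Y = 53.8499

53.8499


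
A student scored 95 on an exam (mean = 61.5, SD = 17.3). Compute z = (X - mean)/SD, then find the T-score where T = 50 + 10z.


z = (X - mean) / SD = (95 - 61.5) / 17.3
z = 33.5 / 17.3
z = 1.9364
T-score = T = 50 + 10z
Carry z at full precision (z = 33.5 / 17.3) into the conversion:
T-score = 50 + 10 * (33.5 / 17.3) = 50 + 335 / 17.3
T-score = 50 + 19.3642
T-score = 69.3642

69.3642


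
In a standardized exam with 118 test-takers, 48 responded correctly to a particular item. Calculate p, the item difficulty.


Item difficulty p = number correct / total examinees
p = 48 / 118
p = 0.4068

0.4068


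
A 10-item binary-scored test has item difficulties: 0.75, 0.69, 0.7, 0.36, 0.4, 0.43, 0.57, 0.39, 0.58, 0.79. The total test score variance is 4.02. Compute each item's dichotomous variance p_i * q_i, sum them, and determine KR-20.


For each item, compute p_i * q_i:
  Item 1: 0.75 * 0.25 = 0.1875
  Item 2: 0.69 * 0.31 = 0.2139
  Item 3: 0.7 * 0.3 = 0.21
  Item 4: 0.36 * 0.64 = 0.2304
  Item 5: 0.4 * 0.6 = 0.24
  Item 6: 0.43 * 0.57 = 0.2451
  Item 7: 0.57 * 0.43 = 0.2451
  Item 8: 0.39 * 0.61 = 0.2379
  Item 9: 0.58 * 0.42 = 0.2436
  Item 10: 0.79 * 0.21 = 0.1659
Sum(p_i * q_i) = 0.1875 + 0.2139 + 0.21 + 0.2304 + 0.24 + 0.2451 + 0.2451 + 0.2379 + 0.2436 + 0.1659 = 2.2194
KR-20 = (k/(k-1)) * (1 - Sum(p_i*q_i) / Var_total)
= (10/9) * (1 - 2.2194/4.02)
= 1.1111 * 0.4479
KR-20 = 0.4977

0.4977


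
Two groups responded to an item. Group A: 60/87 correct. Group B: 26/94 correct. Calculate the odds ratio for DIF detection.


Odds_A = 60/27 = 2.2222
Odds_B = 26/68 = 0.3824
OR = Odds_A / Odds_B = 2.2222 / 0.3824
Exactly, OR = (60 * 68) / (27 * 26) = 4080 / 702
OR = 5.812

5.812


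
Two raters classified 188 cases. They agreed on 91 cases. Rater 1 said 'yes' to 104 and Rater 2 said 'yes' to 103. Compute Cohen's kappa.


P_o = 91/188 = 0.484043
P_e = (104*103 + 84*85) / 35344 = 0.505093
kappa = (P_o - P_e) / (1 - P_e)
kappa = (0.484043 - 0.505093) / (1 - 0.505093)
kappa = -0.0425

-0.0425


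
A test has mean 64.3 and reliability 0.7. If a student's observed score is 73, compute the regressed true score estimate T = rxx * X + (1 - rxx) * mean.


T_est = rxx * X + (1 - rxx) * mean
T_est = 0.7 * 73 + 0.3 * 64.3
T_est = 51.1 + 19.29
T_est = 70.39

70.39


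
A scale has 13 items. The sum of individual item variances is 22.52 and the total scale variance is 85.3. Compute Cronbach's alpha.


alpha = (k/(k-1)) * (1 - sum(si^2)/s_total^2)
= (13/12) * (1 - 22.52/85.3)
alpha = 0.7973

0.7973


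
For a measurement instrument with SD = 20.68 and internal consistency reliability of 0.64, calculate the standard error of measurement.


SEM = SD * sqrt(1 - rxx)
SEM = 20.68 * sqrt(1 - 0.64)
SEM = 20.68 * sqrt(0.36) = 20.68 * 0.6
SEM = 12.408

12.408


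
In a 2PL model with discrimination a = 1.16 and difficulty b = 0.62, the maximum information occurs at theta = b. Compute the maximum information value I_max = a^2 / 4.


For 2PL, max info at theta = b = 0.62
I_max = a^2 / 4 = 1.16^2 / 4
= 1.3456 / 4
I_max = 0.3364

0.3364


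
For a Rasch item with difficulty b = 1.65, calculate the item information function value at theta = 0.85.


P = 1/(1+exp(-(0.85-1.65))) = 0.31
I = P*(1-P) = 0.31 * 0.69
I = 0.2139

0.2139


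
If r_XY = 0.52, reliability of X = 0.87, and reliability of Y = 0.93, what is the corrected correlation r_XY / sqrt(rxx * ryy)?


r_corrected = rxy / sqrt(rxx * ryy)
= 0.52 / sqrt(0.87 * 0.93)
= 0.52 / sqrt(0.8091)
= 0.52 / 0.8995
r_corrected = 0.5781

0.5781


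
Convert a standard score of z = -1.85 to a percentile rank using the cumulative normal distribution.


CDF(z) = 0.5 * (1 + erf(z/sqrt(2)))
erf(-1.3081) = -0.9357
CDF = 0.0322
Percentile rank = 0.0322 * 100 = 3.22

3.22


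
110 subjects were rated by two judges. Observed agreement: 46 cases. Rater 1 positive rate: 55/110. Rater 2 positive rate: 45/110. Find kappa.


P_o = 46/110 = 0.418182
P_e = (55*45 + 55*65) / 12100 = 0.5
kappa = (P_o - P_e) / (1 - P_e)
kappa = (0.418182 - 0.5) / (1 - 0.5)
kappa = -0.1636

-0.1636


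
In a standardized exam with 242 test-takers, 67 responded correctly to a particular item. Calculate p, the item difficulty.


Item difficulty p = number correct / total examinees
p = 67 / 242
p = 0.2769

0.2769


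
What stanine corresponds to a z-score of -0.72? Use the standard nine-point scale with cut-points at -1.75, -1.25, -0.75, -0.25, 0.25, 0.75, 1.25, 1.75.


Stanine boundaries: [-1.75, -1.25, -0.75, -0.25, 0.25, 0.75, 1.25, 1.75]
z = -0.72
Check each boundary:
  z >= -1.75 -> could be stanine 2
  z >= -1.25 -> could be stanine 3
  z >= -0.75 -> could be stanine 4
  z < -0.25
  z < 0.25
  z < 0.75
  z < 1.25
  z < 1.75
Highest qualifying boundary gives stanine = 4

4


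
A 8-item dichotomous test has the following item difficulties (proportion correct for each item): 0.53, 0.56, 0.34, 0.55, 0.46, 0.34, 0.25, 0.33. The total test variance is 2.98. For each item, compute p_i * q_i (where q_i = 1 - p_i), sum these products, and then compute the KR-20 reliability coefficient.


For each item, compute p_i * q_i:
  Item 1: 0.53 * 0.47 = 0.2491
  Item 2: 0.56 * 0.44 = 0.2464
  Item 3: 0.34 * 0.66 = 0.2244
  Item 4: 0.55 * 0.45 = 0.2475
  Item 5: 0.46 * 0.54 = 0.2484
  Item 6: 0.34 * 0.66 = 0.2244
  Item 7: 0.25 * 0.75 = 0.1875
  Item 8: 0.33 * 0.67 = 0.2211
Sum(p_i * q_i) = 0.2491 + 0.2464 + 0.2244 + 0.2475 + 0.2484 + 0.2244 + 0.1875 + 0.2211 = 1.8488
KR-20 = (k/(k-1)) * (1 - Sum(p_i*q_i) / Var_total)
= (8/7) * (1 - 1.8488/2.98)
= 1.1429 * 0.3796
KR-20 = 0.4338

0.4338


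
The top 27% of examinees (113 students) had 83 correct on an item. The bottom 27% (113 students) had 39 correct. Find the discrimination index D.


p_upper = 83/113 = 0.7345
p_lower = 39/113 = 0.3451
D = 0.7345 - 0.3451 = 0.3894

0.3894


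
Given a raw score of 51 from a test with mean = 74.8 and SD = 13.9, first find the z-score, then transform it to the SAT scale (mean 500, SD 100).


z = (X - mean) / SD = (51 - 74.8) / 13.9
z = -23.8 / 13.9
z = -1.7122
SAT-scale = SAT = 500 + 100z
Carry z at full precision (z = -23.8 / 13.9) into the conversion:
SAT-scale = 500 + 100 * (-23.8 / 13.9) = 500 + -2380 / 13.9
SAT-scale = 500 + -171.223
SAT-scale = 328.777

328.777


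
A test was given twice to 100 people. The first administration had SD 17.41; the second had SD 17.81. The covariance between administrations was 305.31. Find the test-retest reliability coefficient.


r = cov(X,Y) / (SD_X * SD_Y)
r = 305.31 / (17.41 * 17.81)
r = 305.31 / 310.0721
r = 0.9846

0.9846


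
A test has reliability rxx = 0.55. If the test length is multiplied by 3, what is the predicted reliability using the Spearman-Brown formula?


r_new = (n * rxx) / (1 + (n-1) * rxx)
r_new = (3 * 0.55) / (1 + 2 * 0.55)
r_new = 1.65 / 2.1
r_new = 0.7857

0.7857


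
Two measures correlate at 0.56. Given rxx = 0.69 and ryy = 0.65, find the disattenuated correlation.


r_corrected = rxy / sqrt(rxx * ryy)
= 0.56 / sqrt(0.69 * 0.65)
= 0.56 / sqrt(0.4485)
= 0.56 / 0.669701
r_corrected = 0.8362

0.8362


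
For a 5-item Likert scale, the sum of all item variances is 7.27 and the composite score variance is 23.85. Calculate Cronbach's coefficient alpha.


alpha = (k/(k-1)) * (1 - sum(si^2)/s_total^2)
= (5/4) * (1 - 7.27/23.85)
alpha = 0.869

0.869


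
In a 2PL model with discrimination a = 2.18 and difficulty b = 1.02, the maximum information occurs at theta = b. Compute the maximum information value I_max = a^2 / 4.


For 2PL, max info at theta = b = 1.02
I_max = a^2 / 4 = 2.18^2 / 4
= 4.7524 / 4
I_max = 1.1881

1.1881


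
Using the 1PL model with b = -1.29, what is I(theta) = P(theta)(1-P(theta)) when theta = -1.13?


P = 1/(1+exp(-(-1.13--1.29))) = 0.5399
I = P*(1-P) = 0.5399 * 0.4601
I = 0.2484

0.2484


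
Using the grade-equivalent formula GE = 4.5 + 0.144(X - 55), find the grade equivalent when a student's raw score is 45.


raw - median = 45 - 55 = -10
slope * diff = 0.144 * -10 = -1.44
GE = 4.5 + -1.44
GE = 3.06

3.06


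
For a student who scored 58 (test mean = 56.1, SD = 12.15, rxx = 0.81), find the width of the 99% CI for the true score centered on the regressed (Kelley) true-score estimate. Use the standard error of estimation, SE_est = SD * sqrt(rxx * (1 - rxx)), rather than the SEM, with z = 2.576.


True score estimate = 0.81*58 + 0.19*56.1 = 57.639
SE_est = SD * sqrt(rxx * (1 - rxx)) = 12.15 * sqrt(0.81 * 0.19) = 12.15 * sqrt(0.1539) = 4.766456
CI = T_est +/- z * SE_est, so width = 2 * z * SE_est = 2 * 2.576 * 4.766456
Width = 24.5568

24.5568


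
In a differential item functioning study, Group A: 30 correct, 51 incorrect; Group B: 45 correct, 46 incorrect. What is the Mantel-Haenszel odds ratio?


Odds_A = 30/51 = 0.5882
Odds_B = 45/46 = 0.9783
OR = Odds_A / Odds_B = 0.5882 / 0.9783
Exactly, OR = (30 * 46) / (51 * 45) = 1380 / 2295
OR = 0.6013

0.6013


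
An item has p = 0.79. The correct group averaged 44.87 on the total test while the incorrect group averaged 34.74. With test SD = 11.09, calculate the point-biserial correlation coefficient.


q = 1 - p = 0.21
rpb = ((M1 - M0) / SD) * sqrt(p * q)
rpb = ((44.87 - 34.74) / 11.09) * sqrt(0.79 * 0.21)
rpb = 0.372

0.372


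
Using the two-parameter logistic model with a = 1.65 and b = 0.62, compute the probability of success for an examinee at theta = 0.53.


a*(theta - b) = 1.65 * (0.53 - 0.62) = -0.1485
exp(--0.1485) = 1.1601
P = 1 / (1 + 1.1601)
P = 0.4629

0.4629


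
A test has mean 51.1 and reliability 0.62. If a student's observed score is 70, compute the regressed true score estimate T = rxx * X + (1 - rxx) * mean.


T_est = rxx * X + (1 - rxx) * mean
T_est = 0.62 * 70 + 0.38 * 51.1
T_est = 43.4 + 19.418
T_est = 62.818

62.818


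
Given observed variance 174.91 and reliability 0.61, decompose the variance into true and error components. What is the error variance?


var_true = rxx * var_obs = 0.61 * 174.91 = 106.6951
var_error = var_obs - var_true
var_error = 174.91 - 106.6951
var_error = 68.2149

68.2149


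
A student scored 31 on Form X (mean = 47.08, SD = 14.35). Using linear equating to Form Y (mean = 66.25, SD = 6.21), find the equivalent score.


slope = SD_Y / SD_X = 6.21 / 14.35 ~ 0.4328
intercept = mean_Y - slope * mean_X = 66.25 - (6.21 / 14.35) * 47.08 ~ 45.876
Y = slope * X + intercept. To avoid rounding drift from the rounded slope/intercept, evaluate the equivalent form Y = mean_Y + SD_Y * (X - mean_X) / SD_X at full precision:
Y = 66.25 + 6.21 * (31 - 47.08) / 14.35
Y = 66.25 - 6.21 * 16.08 / 14.35
Y = 66.25 - 99.8568 / 14.35
Y = 66.25 - 6.9587
Y = 59.2913

59.2913


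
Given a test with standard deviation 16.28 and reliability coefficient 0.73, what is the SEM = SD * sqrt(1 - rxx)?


SEM = SD * sqrt(1 - rxx)
SEM = 16.28 * sqrt(1 - 0.73)
SEM = 16.28 * sqrt(0.27) = 16.28 * 0.519615
SEM = 8.4593

8.4593


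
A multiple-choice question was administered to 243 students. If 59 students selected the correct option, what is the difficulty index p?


Item difficulty p = number correct / total examinees
p = 59 / 243
p = 0.2428

0.2428


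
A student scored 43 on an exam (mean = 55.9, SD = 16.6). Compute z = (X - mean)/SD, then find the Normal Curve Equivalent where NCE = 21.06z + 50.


z = (X - mean) / SD = (43 - 55.9) / 16.6
z = -12.9 / 16.6
z = -0.7771
NCE = NCE = 21.06z + 50
Carry z at full precision (z = -12.9 / 16.6) into the conversion:
NCE = 21.06 * (-12.9 / 16.6) + 50 = -271.674 / 16.6 + 50
NCE = -16.3659 + 50
NCE = 33.6341

33.6341


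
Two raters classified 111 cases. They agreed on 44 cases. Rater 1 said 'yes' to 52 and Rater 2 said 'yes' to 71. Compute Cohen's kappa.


P_o = 44/111 = 0.396396
P_e = (52*71 + 59*40) / 12321 = 0.491194
kappa = (P_o - P_e) / (1 - P_e)
kappa = (0.396396 - 0.491194) / (1 - 0.491194)
kappa = -0.1863

-0.1863


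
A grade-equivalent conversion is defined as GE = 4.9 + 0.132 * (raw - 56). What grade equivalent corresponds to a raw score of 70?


raw - median = 70 - 56 = 14
slope * diff = 0.132 * 14 = 1.848
GE = 4.9 + 1.848
GE = 6.748

6.748


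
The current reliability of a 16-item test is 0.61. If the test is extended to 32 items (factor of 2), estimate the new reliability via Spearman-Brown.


r_new = (n * rxx) / (1 + (n-1) * rxx)
r_new = (2 * 0.61) / (1 + 1 * 0.61)
r_new = 1.22 / 1.61
r_new = 0.7578

0.7578


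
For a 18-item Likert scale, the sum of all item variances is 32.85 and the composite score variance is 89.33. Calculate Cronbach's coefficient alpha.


alpha = (k/(k-1)) * (1 - sum(si^2)/s_total^2)
= (18/17) * (1 - 32.85/89.33)
alpha = 0.6695

0.6695


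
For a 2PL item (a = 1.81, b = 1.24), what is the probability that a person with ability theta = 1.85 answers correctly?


a*(theta - b) = 1.81 * (1.85 - 1.24) = 1.1041
exp(-1.1041) = 0.3315
P = 1 / (1 + 0.3315)
P = 0.751

0.751


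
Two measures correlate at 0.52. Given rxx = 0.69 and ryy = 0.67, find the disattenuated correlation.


r_corrected = rxy / sqrt(rxx * ryy)
= 0.52 / sqrt(0.69 * 0.67)
= 0.52 / sqrt(0.4623)
= 0.52 / 0.679926
r_corrected = 0.7648

0.7648


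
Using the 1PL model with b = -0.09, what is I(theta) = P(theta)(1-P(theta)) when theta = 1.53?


P = 1/(1+exp(-(1.53--0.09))) = 0.8348
I = P*(1-P) = 0.8348 * 0.1652
I = 0.1379

0.1379


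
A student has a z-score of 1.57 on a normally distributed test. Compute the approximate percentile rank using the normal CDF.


CDF(z) = 0.5 * (1 + erf(z/sqrt(2)))
erf(1.1102) = 0.8836
CDF = 0.9418
Percentile rank = 0.9418 * 100 = 94.18

94.18


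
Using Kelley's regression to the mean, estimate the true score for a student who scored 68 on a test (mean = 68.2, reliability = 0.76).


T_est = rxx * X + (1 - rxx) * mean
T_est = 0.76 * 68 + 0.24 * 68.2
T_est = 51.68 + 16.368
T_est = 68.048

68.048


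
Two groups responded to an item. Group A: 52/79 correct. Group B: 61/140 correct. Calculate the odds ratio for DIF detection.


Odds_A = 52/27 = 1.9259
Odds_B = 61/79 = 0.7722
OR = Odds_A / Odds_B = 1.9259 / 0.7722
Exactly, OR = (52 * 79) / (27 * 61) = 4108 / 1647
OR = 2.4942

2.4942


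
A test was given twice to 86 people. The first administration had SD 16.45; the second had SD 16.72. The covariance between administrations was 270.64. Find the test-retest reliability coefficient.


r = cov(X,Y) / (SD_X * SD_Y)
r = 270.64 / (16.45 * 16.72)
r = 270.64 / 275.044
r = 0.984

0.984


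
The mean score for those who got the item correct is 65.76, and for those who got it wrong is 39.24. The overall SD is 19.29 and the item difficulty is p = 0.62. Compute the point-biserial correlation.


q = 1 - p = 0.38
rpb = ((M1 - M0) / SD) * sqrt(p * q)
rpb = ((65.76 - 39.24) / 19.29) * sqrt(0.62 * 0.38)
rpb = 0.6673

0.6673


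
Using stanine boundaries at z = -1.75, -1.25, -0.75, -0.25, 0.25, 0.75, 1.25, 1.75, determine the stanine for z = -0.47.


Stanine boundaries: [-1.75, -1.25, -0.75, -0.25, 0.25, 0.75, 1.25, 1.75]
z = -0.47
Check each boundary:
  z >= -1.75 -> could be stanine 2
  z >= -1.25 -> could be stanine 3
  z >= -0.75 -> could be stanine 4
  z < -0.25
  z < 0.25
  z < 0.75
  z < 1.25
  z < 1.75
Highest qualifying boundary gives stanine = 4

4


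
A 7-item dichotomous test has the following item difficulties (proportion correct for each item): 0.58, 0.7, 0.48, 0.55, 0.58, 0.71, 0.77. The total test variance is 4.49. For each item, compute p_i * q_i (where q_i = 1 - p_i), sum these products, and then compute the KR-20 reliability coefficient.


For each item, compute p_i * q_i:
  Item 1: 0.58 * 0.42 = 0.2436
  Item 2: 0.7 * 0.3 = 0.21
  Item 3: 0.48 * 0.52 = 0.2496
  Item 4: 0.55 * 0.45 = 0.2475
  Item 5: 0.58 * 0.42 = 0.2436
  Item 6: 0.71 * 0.29 = 0.2059
  Item 7: 0.77 * 0.23 = 0.1771
Sum(p_i * q_i) = 0.2436 + 0.21 + 0.2496 + 0.2475 + 0.2436 + 0.2059 + 0.1771 = 1.5773
KR-20 = (k/(k-1)) * (1 - Sum(p_i*q_i) / Var_total)
= (7/6) * (1 - 1.5773/4.49)
= 1.1667 * 0.6487
KR-20 = 0.7568

0.7568


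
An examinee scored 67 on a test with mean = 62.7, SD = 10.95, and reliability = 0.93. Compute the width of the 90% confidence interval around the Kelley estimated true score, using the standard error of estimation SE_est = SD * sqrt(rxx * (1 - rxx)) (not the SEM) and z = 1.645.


True score estimate = 0.93*67 + 0.07*62.7 = 66.699
SE_est = SD * sqrt(rxx * (1 - rxx)) = 10.95 * sqrt(0.93 * 0.07) = 10.95 * sqrt(0.0651) = 2.79386
CI = T_est +/- z * SE_est, so width = 2 * z * SE_est = 2 * 1.645 * 2.79386
Width = 9.1918

9.1918


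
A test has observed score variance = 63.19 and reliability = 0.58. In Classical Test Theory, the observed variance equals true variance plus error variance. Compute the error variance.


var_true = rxx * var_obs = 0.58 * 63.19 = 36.6502
var_error = var_obs - var_true
var_error = 63.19 - 36.6502
var_error = 26.5398

26.5398


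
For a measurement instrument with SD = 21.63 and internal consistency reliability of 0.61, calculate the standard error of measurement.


SEM = SD * sqrt(1 - rxx)
SEM = 21.63 * sqrt(1 - 0.61)
SEM = 21.63 * sqrt(0.39) = 21.63 * 0.6245
SEM = 13.5079

13.5079


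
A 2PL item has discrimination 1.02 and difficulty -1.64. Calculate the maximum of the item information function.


For 2PL, max info at theta = b = -1.64
I_max = a^2 / 4 = 1.02^2 / 4
= 1.0404 / 4
I_max = 0.2601

0.2601
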